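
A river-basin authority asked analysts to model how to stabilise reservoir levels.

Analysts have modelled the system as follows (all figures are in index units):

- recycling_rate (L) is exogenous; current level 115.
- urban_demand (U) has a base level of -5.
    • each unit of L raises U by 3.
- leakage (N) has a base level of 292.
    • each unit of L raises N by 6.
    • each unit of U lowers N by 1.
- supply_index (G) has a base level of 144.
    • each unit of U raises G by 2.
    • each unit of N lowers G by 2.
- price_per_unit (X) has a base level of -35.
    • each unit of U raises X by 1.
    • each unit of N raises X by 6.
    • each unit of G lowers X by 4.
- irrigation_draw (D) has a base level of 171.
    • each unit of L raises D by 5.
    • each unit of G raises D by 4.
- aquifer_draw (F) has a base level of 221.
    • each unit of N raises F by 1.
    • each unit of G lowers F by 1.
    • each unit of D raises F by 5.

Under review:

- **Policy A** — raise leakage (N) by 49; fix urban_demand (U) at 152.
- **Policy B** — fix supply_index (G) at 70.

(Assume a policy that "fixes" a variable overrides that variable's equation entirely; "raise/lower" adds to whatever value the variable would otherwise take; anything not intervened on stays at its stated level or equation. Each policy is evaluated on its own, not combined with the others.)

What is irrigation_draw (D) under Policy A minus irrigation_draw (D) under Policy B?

Policy A (N + 49, U := 152):
  L = 115
  U = 152
  N = 292 + 6·115 − 152 (+49 from intervention) = 879
  G = 144 + 2·152 − 2·879 = -1310
  D = 171 + 5·115 + 4·(-1310) = -4494
Policy B (G := 70):
  L = 115
  U = -5 + 3·115 = 340
  N = 292 + 6·115 − 340 = 642
  G = 70
  D = 171 + 5·115 + 4·70 = 1026
D: -4494 − 1026 = -5520

-5520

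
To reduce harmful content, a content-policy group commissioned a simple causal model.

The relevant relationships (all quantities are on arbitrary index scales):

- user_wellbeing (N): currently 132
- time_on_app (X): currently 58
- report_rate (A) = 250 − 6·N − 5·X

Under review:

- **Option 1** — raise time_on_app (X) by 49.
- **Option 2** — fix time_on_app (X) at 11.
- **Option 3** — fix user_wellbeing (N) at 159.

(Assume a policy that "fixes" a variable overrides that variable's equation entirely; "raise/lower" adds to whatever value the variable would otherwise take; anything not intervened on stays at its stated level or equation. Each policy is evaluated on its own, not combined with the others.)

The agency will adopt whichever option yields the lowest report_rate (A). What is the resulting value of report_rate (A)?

Option 1 (X + 49):
  N = 132
  X = 58 + 49 = 107
  A = 250 − 6·132 − 5·107 = -1077
Option 2 (X := 11):
  N = 132
  X = 11
  A = 250 − 6·132 − 5·11 = -597
Option 3 (N := 159):
  N = 159
  X = 58
  A = 250 − 6·159 − 5·58 = -994
Comparing — Option 1: A=-1077, Option 2: A=-597, Option 3: A=-994. Lowest is -1077 (Option 1).

-1077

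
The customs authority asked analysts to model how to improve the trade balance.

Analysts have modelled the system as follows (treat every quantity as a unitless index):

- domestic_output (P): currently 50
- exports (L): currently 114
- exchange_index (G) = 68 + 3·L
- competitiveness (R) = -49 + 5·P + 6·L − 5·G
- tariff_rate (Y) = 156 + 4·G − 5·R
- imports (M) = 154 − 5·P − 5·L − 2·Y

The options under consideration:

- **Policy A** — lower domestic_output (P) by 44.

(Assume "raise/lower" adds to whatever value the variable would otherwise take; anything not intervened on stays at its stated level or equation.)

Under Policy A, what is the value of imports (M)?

Policy A (P − 44):
  P = 50 − 44 = 6
  L = 114
  G = 68 + 3·114 = 410
  R = -49 + 5·6 + 6·114 − 5·410 = -1385
  Y = 156 + 4·410 − 5·(-1385) = 8721
  M = 154 − 5·6 − 5·114 − 2·8721 = -17888

-17888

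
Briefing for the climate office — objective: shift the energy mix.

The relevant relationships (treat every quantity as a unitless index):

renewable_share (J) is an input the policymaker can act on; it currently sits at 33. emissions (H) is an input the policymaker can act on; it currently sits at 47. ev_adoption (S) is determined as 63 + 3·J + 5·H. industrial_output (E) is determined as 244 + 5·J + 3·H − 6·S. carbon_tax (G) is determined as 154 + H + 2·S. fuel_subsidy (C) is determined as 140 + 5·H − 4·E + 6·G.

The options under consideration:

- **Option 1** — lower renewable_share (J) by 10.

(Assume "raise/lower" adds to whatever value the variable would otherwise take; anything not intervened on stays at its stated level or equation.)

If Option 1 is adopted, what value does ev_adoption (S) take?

367

Option 1 (J − 10):
  J = 33 − 10 = 23
  H = 47
  S = 63 + 3·23 + 5·47 = 367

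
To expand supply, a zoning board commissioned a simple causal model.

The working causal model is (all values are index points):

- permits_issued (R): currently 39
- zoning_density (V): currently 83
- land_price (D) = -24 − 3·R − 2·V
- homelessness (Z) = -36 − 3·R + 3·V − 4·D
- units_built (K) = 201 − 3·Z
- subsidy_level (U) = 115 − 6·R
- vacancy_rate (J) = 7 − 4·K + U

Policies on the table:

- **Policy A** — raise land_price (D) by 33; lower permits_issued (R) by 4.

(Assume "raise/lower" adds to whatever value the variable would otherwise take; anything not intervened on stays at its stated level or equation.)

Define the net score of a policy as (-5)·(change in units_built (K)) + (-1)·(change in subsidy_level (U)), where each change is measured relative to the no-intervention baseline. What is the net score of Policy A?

-2544

Baseline:
  R = 39
  V = 83
  D = -24 − 3·39 − 2·83 = -307
  Z = -36 − 3·39 + 3·83 − 4·(-307) = 1324
  K = 201 − 3·1324 = -3771
  U = 115 − 6·39 = -119
Policy A (D + 33, R − 4):
  R = 39 − 4 = 35
  V = 83
  D = -24 − 3·35 − 2·83 (+33 from intervention) = -262
  Z = -36 − 3·35 + 3·83 − 4·(-262) = 1156
  K = 201 − 3·1156 = -3267
  U = 115 − 6·35 = -95
ΔK = -3267 − (-3771) = 504; ΔU = -95 − (-119) = 24
Score = (-5)·504 + (-1)·24 = -2544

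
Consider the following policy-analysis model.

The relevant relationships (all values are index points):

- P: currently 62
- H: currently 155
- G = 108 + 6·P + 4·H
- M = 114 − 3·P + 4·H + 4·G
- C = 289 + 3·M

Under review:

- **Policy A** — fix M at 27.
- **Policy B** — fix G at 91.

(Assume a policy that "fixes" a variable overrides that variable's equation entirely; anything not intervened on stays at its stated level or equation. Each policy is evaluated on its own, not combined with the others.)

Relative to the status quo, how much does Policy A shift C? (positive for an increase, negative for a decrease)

-14763

Baseline:
  P = 62
  H = 155
  G = 108 + 6·62 + 4·155 = 1100
  M = 114 − 3·62 + 4·155 + 4·1100 = 4948
  C = 289 + 3·4948 = 15133
Policy A (M := 27):
  P = 62
  H = 155
  G = 108 + 6·62 + 4·155 = 1100
  M = 27
  C = 289 + 3·27 = 370
Change in C: 370 − 15133 = -14763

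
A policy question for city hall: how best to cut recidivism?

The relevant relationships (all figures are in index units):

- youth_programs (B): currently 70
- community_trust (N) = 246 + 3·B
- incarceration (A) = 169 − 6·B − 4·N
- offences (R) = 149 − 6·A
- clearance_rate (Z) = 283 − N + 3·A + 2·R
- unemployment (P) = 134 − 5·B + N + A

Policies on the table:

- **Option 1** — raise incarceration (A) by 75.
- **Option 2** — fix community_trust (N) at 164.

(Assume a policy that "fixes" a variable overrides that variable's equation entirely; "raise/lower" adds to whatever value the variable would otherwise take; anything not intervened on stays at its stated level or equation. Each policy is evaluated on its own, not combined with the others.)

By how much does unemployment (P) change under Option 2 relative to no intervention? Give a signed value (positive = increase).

Baseline:
  B = 70
  N = 246 + 3·70 = 456
  A = 169 − 6·70 − 4·456 = -2075
  P = 134 − 5·70 + 456 + (-2075) = -1835
Option 2 (N := 164):
  B = 70
  N = 164
  A = 169 − 6·70 − 4·164 = -907
  P = 134 − 5·70 + 164 + (-907) = -959
Change in P: -959 − (-1835) = 876

876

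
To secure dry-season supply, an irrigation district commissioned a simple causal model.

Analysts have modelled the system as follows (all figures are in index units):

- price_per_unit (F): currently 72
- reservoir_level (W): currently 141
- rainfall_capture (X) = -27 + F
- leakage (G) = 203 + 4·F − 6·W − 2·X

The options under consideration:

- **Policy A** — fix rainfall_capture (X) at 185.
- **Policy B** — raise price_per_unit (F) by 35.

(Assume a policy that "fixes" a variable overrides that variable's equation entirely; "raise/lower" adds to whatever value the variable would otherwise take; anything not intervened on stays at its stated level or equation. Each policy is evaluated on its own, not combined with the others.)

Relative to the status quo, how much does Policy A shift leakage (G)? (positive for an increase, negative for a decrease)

-280

Baseline:
  F = 72
  W = 141
  X = -27 + 72 = 45
  G = 203 + 4·72 − 6·141 − 2·45 = -445
Policy A (X := 185):
  F = 72
  W = 141
  X = 185
  G = 203 + 4·72 − 6·141 − 2·185 = -725
Change in G: -725 − (-445) = -280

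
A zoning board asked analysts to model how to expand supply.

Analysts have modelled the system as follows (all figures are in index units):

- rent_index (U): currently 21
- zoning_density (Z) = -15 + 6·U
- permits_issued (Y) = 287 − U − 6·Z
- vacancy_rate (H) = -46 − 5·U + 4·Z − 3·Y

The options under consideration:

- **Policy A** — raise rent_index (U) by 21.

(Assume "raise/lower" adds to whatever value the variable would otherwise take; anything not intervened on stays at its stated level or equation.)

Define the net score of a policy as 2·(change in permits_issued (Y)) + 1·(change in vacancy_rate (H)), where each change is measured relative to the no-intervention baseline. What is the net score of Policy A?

Baseline:
  U = 21
  Z = -15 + 6·21 = 111
  Y = 287 − 21 − 6·111 = -400
  H = -46 − 5·21 + 4·111 − 3·(-400) = 1493
Policy A (U + 21):
  U = 21 + 21 = 42
  Z = -15 + 6·42 = 237
  Y = 287 − 42 − 6·237 = -1177
  H = -46 − 5·42 + 4·237 − 3·(-1177) = 4223
ΔY = -1177 − (-400) = -777; ΔH = 4223 − 1493 = 2730
Score = 2·(-777) + 1·2730 = 1176

1176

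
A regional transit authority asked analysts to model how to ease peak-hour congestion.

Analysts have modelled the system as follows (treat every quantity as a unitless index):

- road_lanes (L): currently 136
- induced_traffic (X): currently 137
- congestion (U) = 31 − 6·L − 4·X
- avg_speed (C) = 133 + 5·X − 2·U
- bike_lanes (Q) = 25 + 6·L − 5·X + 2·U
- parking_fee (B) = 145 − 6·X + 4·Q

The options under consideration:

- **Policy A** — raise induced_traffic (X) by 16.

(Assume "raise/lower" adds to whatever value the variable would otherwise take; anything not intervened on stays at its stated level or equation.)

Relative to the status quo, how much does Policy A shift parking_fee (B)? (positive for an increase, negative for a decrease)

Baseline:
  L = 136
  X = 137
  U = 31 − 6·136 − 4·137 = -1333
  Q = 25 + 6·136 − 5·137 + 2·(-1333) = -2510
  B = 145 − 6·137 + 4·(-2510) = -10717
Policy A (X + 16):
  L = 136
  X = 137 + 16 = 153
  U = 31 − 6·136 − 4·153 = -1397
  Q = 25 + 6·136 − 5·153 + 2·(-1397) = -2718
  B = 145 − 6·153 + 4·(-2718) = -11645
Change in B: -11645 − (-10717) = -928

-928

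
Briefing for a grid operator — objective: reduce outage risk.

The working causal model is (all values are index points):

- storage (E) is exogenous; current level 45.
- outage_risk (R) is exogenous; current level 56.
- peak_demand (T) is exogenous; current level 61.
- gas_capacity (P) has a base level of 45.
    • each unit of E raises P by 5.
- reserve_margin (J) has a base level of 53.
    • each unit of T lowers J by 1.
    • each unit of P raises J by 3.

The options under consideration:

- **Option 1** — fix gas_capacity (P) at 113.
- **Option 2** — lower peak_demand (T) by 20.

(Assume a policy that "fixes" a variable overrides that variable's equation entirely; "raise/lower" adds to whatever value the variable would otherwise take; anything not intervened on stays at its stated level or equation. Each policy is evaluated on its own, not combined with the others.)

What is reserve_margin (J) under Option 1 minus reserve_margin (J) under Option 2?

Option 1 (P := 113):
  E = 45
  T = 61
  P = 113
  J = 53 − 61 + 3·113 = 331
Option 2 (T − 20):
  E = 45
  T = 61 − 20 = 41
  P = 45 + 5·45 = 270
  J = 53 − 41 + 3·270 = 822
J: 331 − 822 = -491

-491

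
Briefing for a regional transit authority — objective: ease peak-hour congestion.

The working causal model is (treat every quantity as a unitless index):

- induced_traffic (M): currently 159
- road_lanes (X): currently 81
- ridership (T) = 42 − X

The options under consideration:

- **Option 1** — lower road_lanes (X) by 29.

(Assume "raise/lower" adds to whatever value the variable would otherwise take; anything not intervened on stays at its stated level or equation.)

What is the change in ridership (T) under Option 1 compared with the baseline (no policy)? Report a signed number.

29

Baseline:
  X = 81
  T = 42 − 81 = -39
Option 1 (X − 29):
  X = 81 − 29 = 52
  T = 42 − 52 = -10
Change in T: -10 − (-39) = 29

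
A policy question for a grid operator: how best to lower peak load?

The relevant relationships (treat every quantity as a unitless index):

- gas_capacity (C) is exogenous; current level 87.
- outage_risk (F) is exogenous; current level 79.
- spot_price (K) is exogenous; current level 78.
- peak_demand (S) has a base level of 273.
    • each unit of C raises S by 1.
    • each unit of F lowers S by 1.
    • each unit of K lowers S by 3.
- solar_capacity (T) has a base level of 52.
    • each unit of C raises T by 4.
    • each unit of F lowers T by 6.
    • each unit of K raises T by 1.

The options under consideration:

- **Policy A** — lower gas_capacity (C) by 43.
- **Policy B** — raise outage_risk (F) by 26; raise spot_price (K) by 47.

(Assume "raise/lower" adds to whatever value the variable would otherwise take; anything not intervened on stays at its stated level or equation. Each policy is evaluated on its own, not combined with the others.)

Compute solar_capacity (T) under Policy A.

Policy A (C − 43):
  C = 87 − 43 = 44
  F = 79
  K = 78
  T = 52 + 4·44 − 6·79 + 78 = -168

-168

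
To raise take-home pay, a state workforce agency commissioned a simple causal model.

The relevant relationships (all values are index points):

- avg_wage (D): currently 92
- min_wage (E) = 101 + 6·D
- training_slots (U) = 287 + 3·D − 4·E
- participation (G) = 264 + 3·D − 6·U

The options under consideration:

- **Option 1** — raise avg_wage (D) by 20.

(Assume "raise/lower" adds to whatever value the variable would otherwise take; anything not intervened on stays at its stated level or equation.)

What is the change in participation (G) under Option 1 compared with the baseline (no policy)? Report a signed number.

2580

Baseline:
  D = 92
  E = 101 + 6·92 = 653
  U = 287 + 3·92 − 4·653 = -2049
  G = 264 + 3·92 − 6·(-2049) = 12834
Option 1 (D + 20):
  D = 92 + 20 = 112
  E = 101 + 6·112 = 773
  U = 287 + 3·112 − 4·773 = -2469
  G = 264 + 3·112 − 6·(-2469) = 15414
Change in G: 15414 − 12834 = 2580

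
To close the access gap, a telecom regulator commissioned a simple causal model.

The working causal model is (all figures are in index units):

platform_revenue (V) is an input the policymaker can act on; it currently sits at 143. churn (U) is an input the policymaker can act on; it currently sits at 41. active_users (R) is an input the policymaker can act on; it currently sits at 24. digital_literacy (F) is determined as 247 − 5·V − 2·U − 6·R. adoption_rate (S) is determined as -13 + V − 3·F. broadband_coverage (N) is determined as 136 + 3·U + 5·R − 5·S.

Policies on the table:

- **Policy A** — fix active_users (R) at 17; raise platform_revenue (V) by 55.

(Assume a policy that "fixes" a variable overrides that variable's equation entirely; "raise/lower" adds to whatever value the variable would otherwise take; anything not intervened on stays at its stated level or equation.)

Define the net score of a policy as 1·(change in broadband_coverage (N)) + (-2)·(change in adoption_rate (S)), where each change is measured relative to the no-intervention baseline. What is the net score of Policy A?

-5313

Baseline:
  V = 143
  U = 41
  R = 24
  F = 247 − 5·143 − 2·41 − 6·24 = -694
  S = -13 + 143 − 3·(-694) = 2212
  N = 136 + 3·41 + 5·24 − 5·2212 = -10681
Policy A (R := 17, V + 55):
  V = 143 + 55 = 198
  U = 41
  R = 17
  F = 247 − 5·198 − 2·41 − 6·17 = -927
  S = -13 + 198 − 3·(-927) = 2966
  N = 136 + 3·41 + 5·17 − 5·2966 = -14486
ΔN = -14486 − (-10681) = -3805; ΔS = 2966 − 2212 = 754
Score = 1·(-3805) + (-2)·754 = -5313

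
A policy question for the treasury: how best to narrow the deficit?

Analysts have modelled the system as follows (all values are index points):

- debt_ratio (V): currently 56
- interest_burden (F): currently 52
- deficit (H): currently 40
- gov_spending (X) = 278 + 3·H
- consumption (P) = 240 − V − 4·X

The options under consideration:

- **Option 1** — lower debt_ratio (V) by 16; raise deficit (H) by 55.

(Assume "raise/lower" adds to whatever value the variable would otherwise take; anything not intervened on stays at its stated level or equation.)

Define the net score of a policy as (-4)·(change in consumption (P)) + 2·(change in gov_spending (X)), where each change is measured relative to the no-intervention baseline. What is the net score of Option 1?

Baseline:
  V = 56
  H = 40
  X = 278 + 3·40 = 398
  P = 240 − 56 − 4·398 = -1408
Option 1 (V − 16, H + 55):
  V = 56 − 16 = 40
  H = 40 + 55 = 95
  X = 278 + 3·95 = 563
  P = 240 − 40 − 4·563 = -2052
ΔP = -2052 − (-1408) = -644; ΔX = 563 − 398 = 165
Score = (-4)·(-644) + 2·165 = 2906

2906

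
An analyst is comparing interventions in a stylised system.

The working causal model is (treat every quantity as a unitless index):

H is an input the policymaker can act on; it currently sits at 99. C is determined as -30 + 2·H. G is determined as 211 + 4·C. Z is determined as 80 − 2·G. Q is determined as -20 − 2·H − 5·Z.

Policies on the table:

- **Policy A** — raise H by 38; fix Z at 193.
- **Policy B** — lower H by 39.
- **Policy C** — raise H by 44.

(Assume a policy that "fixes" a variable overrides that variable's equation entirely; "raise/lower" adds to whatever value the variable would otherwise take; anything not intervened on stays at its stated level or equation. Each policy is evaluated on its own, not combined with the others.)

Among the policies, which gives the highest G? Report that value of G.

Policy A (H + 38, Z := 193):
  H = 99 + 38 = 137
  C = -30 + 2·137 = 244
  G = 211 + 4·244 = 1187
Policy B (H − 39):
  H = 99 − 39 = 60
  C = -30 + 2·60 = 90
  G = 211 + 4·90 = 571
Policy C (H + 44):
  H = 99 + 44 = 143
  C = -30 + 2·143 = 256
  G = 211 + 4·256 = 1235
Comparing — Policy A: G=1187, Policy B: G=571, Policy C: G=1235. Highest is 1235 (Policy C).

1235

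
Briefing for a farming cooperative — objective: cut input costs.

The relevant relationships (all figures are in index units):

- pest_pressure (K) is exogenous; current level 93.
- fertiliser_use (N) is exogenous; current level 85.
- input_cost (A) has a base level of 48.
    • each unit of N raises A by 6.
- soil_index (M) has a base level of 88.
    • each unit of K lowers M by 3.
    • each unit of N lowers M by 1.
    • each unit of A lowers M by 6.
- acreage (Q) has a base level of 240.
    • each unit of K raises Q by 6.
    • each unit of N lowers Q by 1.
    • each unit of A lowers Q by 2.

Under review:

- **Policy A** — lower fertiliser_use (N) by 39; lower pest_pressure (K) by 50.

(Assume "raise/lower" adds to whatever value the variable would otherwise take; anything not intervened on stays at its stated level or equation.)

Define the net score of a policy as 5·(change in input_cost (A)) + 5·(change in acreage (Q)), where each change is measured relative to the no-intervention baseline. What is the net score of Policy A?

Baseline:
  K = 93
  N = 85
  A = 48 + 6·85 = 558
  Q = 240 + 6·93 − 85 − 2·558 = -403
Policy A (N − 39, K − 50):
  K = 93 − 50 = 43
  N = 85 − 39 = 46
  A = 48 + 6·46 = 324
  Q = 240 + 6·43 − 46 − 2·324 = -196
ΔA = 324 − 558 = -234; ΔQ = -196 − (-403) = 207
Score = 5·(-234) + 5·207 = -135

-135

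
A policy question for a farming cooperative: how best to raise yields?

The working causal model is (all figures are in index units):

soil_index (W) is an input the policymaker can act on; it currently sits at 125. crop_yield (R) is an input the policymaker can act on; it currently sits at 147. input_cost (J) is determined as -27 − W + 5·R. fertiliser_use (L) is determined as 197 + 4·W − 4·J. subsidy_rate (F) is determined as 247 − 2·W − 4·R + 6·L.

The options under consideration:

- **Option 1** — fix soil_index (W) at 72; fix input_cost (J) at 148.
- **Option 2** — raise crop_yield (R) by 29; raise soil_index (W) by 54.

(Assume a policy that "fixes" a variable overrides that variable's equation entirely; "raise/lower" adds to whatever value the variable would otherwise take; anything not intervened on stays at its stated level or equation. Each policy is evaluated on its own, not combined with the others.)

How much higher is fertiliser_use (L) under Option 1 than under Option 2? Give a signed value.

Option 1 (W := 72, J := 148):
  W = 72
  R = 147
  J = 148
  L = 197 + 4·72 − 4·148 = -107
Option 2 (R + 29, W + 54):
  W = 125 + 54 = 179
  R = 147 + 29 = 176
  J = -27 − 179 + 5·176 = 674
  L = 197 + 4·179 − 4·674 = -1783
L: -107 − (-1783) = 1676

1676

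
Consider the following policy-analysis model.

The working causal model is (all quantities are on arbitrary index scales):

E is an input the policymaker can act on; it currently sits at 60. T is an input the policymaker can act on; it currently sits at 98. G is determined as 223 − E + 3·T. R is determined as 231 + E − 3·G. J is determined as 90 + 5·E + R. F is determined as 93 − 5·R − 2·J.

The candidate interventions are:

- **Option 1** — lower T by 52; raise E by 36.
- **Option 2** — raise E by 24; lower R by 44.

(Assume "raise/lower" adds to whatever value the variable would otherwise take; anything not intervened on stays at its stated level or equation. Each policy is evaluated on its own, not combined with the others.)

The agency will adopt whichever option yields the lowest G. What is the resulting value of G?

265

Option 1 (T − 52, E + 36):
  E = 60 + 36 = 96
  T = 98 − 52 = 46
  G = 223 − 96 + 3·46 = 265
Option 2 (E + 24, R − 44):
  E = 60 + 24 = 84
  T = 98
  G = 223 − 84 + 3·98 = 433
Comparing — Option 1: G=265, Option 2: G=433. Lowest is 265 (Option 1).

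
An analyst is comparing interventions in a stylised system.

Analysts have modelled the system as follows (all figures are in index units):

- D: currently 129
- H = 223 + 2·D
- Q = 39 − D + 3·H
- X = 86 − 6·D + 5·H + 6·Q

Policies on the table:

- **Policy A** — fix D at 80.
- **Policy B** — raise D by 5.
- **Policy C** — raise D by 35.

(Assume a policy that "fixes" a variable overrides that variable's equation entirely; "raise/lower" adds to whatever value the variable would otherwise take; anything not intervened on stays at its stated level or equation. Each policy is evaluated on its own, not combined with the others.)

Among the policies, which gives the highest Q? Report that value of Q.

1528

Policy A (D := 80):
  D = 80
  H = 223 + 2·80 = 383
  Q = 39 − 80 + 3·383 = 1108
Policy B (D + 5):
  D = 129 + 5 = 134
  H = 223 + 2·134 = 491
  Q = 39 − 134 + 3·491 = 1378
Policy C (D + 35):
  D = 129 + 35 = 164
  H = 223 + 2·164 = 551
  Q = 39 − 164 + 3·551 = 1528
Comparing — Policy A: Q=1108, Policy B: Q=1378, Policy C: Q=1528. Highest is 1528 (Policy C).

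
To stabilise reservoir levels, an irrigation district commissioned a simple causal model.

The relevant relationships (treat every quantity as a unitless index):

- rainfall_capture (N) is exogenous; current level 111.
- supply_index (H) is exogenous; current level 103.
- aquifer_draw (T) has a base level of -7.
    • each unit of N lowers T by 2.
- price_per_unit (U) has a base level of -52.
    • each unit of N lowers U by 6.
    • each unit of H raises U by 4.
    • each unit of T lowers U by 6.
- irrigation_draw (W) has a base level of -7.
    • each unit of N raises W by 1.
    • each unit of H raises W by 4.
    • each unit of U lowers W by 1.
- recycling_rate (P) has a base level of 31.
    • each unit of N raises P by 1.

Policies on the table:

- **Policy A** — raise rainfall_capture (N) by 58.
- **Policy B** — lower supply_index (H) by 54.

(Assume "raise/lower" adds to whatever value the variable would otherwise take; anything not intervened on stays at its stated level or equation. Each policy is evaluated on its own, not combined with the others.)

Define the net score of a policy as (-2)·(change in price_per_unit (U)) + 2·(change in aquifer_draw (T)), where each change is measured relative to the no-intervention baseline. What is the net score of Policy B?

432

Baseline:
  N = 111
  H = 103
  T = -7 − 2·111 = -229
  U = -52 − 6·111 + 4·103 − 6·(-229) = 1068
Policy B (H − 54):
  N = 111
  H = 103 − 54 = 49
  T = -7 − 2·111 = -229
  U = -52 − 6·111 + 4·49 − 6·(-229) = 852
ΔU = 852 − 1068 = -216; ΔT = -229 − (-229) = 0
Score = (-2)·(-216) + 2·0 = 432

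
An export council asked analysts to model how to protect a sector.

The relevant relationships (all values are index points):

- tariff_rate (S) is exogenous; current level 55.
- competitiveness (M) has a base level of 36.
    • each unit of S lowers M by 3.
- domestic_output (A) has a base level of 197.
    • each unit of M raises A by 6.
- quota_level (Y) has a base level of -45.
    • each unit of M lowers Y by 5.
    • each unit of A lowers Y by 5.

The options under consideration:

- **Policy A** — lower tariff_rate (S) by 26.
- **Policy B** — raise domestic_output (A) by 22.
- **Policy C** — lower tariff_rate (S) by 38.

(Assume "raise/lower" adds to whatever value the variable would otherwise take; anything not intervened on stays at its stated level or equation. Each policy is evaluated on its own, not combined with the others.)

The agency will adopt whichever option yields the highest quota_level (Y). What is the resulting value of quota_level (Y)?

Policy A (S − 26):
  S = 55 − 26 = 29
  M = 36 − 3·29 = -51
  A = 197 + 6·(-51) = -109
  Y = -45 − 5·(-51) − 5·(-109) = 755
Policy B (A + 22):
  S = 55
  M = 36 − 3·55 = -129
  A = 197 + 6·(-129) (+22 from intervention) = -555
  Y = -45 − 5·(-129) − 5·(-555) = 3375
Policy C (S − 38):
  S = 55 − 38 = 17
  M = 36 − 3·17 = -15
  A = 197 + 6·(-15) = 107
  Y = -45 − 5·(-15) − 5·107 = -505
Comparing — Policy A: Y=755, Policy B: Y=3375, Policy C: Y=-505. Highest is 3375 (Policy B).

3375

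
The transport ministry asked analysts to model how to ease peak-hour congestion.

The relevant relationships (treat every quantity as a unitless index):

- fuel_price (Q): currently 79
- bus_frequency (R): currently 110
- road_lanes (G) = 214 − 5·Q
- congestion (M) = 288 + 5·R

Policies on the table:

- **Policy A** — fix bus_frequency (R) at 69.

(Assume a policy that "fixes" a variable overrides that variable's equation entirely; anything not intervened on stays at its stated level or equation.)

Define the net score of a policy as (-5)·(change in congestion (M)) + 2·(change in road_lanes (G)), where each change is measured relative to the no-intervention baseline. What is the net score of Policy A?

1025

Baseline:
  Q = 79
  R = 110
  G = 214 − 5·79 = -181
  M = 288 + 5·110 = 838
Policy A (R := 69):
  Q = 79
  R = 69
  G = 214 − 5·79 = -181
  M = 288 + 5·69 = 633
ΔM = 633 − 838 = -205; ΔG = -181 − (-181) = 0
Score = (-5)·(-205) + 2·0 = 1025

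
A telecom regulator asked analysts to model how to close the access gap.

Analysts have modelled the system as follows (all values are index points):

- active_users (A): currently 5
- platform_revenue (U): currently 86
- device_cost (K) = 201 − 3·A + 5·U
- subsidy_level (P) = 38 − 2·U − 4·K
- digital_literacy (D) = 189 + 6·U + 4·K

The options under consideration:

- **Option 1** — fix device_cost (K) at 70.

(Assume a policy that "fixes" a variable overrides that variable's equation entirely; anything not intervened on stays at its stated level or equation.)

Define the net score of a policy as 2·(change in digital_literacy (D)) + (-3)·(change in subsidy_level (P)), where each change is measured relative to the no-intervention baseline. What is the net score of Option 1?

-10920

Baseline:
  A = 5
  U = 86
  K = 201 − 3·5 + 5·86 = 616
  P = 38 − 2·86 − 4·616 = -2598
  D = 189 + 6·86 + 4·616 = 3169
Option 1 (K := 70):
  A = 5
  U = 86
  K = 70
  P = 38 − 2·86 − 4·70 = -414
  D = 189 + 6·86 + 4·70 = 985
ΔD = 985 − 3169 = -2184; ΔP = -414 − (-2598) = 2184
Score = 2·(-2184) + (-3)·2184 = -10920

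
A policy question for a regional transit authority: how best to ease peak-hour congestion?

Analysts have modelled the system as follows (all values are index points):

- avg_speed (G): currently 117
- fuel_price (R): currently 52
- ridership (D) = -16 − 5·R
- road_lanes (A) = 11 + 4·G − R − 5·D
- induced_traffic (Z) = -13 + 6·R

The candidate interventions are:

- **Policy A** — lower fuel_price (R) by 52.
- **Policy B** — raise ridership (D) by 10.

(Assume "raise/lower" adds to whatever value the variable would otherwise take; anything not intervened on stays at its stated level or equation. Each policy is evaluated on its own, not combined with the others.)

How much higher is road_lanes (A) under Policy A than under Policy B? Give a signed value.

Policy A (R − 52):
  G = 117
  R = 52 − 52 = 0
  D = -16 − 5·0 = -16
  A = 11 + 4·117 − 0 − 5·(-16) = 559
Policy B (D + 10):
  G = 117
  R = 52
  D = -16 − 5·52 (+10 from intervention) = -266
  A = 11 + 4·117 − 52 − 5·(-266) = 1757
A: 559 − 1757 = -1198

-1198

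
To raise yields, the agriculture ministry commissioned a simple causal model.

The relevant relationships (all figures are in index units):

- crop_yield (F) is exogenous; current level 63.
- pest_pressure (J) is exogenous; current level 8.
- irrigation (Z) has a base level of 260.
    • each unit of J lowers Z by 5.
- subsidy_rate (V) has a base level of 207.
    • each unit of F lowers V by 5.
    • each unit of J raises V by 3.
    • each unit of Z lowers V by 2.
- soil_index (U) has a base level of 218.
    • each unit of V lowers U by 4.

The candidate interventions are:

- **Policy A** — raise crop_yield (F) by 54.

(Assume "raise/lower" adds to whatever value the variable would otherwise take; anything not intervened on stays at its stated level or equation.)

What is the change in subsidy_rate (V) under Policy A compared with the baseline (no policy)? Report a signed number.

Baseline:
  F = 63
  J = 8
  Z = 260 − 5·8 = 220
  V = 207 − 5·63 + 3·8 − 2·220 = -524
Policy A (F + 54):
  F = 63 + 54 = 117
  J = 8
  Z = 260 − 5·8 = 220
  V = 207 − 5·117 + 3·8 − 2·220 = -794
Change in V: -794 − (-524) = -270

-270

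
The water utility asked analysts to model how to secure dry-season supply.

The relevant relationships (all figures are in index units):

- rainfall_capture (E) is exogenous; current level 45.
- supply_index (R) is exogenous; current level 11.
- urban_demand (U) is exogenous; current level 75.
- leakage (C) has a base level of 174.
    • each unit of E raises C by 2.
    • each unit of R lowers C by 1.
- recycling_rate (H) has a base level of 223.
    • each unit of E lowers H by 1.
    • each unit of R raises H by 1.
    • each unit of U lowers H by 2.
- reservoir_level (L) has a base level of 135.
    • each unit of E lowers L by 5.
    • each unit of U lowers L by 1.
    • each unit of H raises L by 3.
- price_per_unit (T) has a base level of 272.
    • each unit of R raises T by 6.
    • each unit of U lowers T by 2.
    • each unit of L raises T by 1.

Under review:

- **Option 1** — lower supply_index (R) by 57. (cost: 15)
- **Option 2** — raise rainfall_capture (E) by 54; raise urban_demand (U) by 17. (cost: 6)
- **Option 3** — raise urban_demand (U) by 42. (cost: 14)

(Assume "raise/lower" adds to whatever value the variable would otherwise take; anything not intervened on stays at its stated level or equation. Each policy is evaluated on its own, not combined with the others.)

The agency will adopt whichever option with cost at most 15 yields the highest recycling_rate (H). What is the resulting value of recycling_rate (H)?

-18

Option 1 (R − 57):
  E = 45
  R = 11 − 57 = -46
  U = 75
  H = 223 − 45 + (-46) − 2·75 = -18
Option 2 (E + 54, U + 17):
  E = 45 + 54 = 99
  R = 11
  U = 75 + 17 = 92
  H = 223 − 99 + 11 − 2·92 = -49
Option 3 (U + 42):
  E = 45
  R = 11
  U = 75 + 42 = 117
  H = 223 − 45 + 11 − 2·117 = -45
Comparing — Option 1: H=-18, Option 2: H=-49, Option 3: H=-45. Highest is -18 (Option 1).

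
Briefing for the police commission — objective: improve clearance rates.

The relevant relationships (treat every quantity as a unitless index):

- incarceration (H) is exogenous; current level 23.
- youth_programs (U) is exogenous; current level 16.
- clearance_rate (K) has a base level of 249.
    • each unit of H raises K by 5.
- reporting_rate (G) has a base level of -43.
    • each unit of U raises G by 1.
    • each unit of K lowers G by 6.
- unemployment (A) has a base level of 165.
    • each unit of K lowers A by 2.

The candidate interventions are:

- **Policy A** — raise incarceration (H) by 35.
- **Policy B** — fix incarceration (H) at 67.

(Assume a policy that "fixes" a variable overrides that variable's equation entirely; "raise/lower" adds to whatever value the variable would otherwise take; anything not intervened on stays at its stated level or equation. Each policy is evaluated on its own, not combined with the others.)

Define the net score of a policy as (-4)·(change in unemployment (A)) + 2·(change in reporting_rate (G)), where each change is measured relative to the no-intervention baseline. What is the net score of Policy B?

Baseline:
  H = 23
  U = 16
  K = 249 + 5·23 = 364
  G = -43 + 16 − 6·364 = -2211
  A = 165 − 2·364 = -563
Policy B (H := 67):
  H = 67
  U = 16
  K = 249 + 5·67 = 584
  G = -43 + 16 − 6·584 = -3531
  A = 165 − 2·584 = -1003
ΔA = -1003 − (-563) = -440; ΔG = -3531 − (-2211) = -1320
Score = (-4)·(-440) + 2·(-1320) = -880

-880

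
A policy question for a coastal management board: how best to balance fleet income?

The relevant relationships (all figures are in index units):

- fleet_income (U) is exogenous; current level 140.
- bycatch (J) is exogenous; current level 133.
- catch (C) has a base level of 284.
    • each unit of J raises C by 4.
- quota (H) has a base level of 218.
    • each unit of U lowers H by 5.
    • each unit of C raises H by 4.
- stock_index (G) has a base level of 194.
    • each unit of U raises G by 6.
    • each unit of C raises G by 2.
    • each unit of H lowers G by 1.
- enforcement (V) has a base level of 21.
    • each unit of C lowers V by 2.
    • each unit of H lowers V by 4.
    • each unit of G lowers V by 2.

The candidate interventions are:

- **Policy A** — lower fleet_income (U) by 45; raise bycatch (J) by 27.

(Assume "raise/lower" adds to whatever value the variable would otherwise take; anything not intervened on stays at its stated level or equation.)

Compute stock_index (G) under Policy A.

-827

Policy A (U − 45, J + 27):
  U = 140 − 45 = 95
  J = 133 + 27 = 160
  C = 284 + 4·160 = 924
  H = 218 − 5·95 + 4·924 = 3439
  G = 194 + 6·95 + 2·924 − 3439 = -827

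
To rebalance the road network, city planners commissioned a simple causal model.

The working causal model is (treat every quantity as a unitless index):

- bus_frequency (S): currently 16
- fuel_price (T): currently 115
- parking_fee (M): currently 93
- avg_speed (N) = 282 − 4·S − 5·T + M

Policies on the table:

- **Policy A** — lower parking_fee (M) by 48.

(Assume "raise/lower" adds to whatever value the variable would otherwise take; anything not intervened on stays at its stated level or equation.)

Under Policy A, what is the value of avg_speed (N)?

-312

Policy A (M − 48):
  S = 16
  T = 115
  M = 93 − 48 = 45
  N = 282 − 4·16 − 5·115 + 45 = -312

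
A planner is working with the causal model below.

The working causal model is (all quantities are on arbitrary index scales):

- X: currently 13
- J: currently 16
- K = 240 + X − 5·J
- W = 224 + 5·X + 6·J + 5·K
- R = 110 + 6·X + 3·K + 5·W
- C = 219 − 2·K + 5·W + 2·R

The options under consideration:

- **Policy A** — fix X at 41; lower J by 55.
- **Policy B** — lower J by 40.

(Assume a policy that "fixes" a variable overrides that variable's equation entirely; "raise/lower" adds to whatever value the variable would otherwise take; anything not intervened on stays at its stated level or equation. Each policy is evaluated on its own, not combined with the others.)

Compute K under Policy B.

373

Policy B (J − 40):
  X = 13
  J = 16 − 40 = -24
  K = 240 + 13 − 5·(-24) = 373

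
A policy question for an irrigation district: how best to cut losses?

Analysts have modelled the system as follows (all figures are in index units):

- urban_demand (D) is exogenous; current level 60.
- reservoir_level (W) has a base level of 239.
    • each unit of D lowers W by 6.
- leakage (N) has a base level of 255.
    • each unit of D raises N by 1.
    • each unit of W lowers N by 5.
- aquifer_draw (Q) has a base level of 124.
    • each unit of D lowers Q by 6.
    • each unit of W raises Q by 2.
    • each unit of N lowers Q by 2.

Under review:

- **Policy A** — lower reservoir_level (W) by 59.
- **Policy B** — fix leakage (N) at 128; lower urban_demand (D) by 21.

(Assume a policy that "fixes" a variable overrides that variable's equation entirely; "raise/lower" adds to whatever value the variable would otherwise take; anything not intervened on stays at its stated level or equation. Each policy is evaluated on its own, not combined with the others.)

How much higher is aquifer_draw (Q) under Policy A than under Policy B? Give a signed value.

Policy A (W − 59):
  D = 60
  W = 239 − 6·60 (−59 from intervention) = -180
  N = 255 + 60 − 5·(-180) = 1215
  Q = 124 − 6·60 + 2·(-180) − 2·1215 = -3026
Policy B (N := 128, D − 21):
  D = 60 − 21 = 39
  W = 239 − 6·39 = 5
  N = 128
  Q = 124 − 6·39 + 2·5 − 2·128 = -356
Q: -3026 − (-356) = -2670

-2670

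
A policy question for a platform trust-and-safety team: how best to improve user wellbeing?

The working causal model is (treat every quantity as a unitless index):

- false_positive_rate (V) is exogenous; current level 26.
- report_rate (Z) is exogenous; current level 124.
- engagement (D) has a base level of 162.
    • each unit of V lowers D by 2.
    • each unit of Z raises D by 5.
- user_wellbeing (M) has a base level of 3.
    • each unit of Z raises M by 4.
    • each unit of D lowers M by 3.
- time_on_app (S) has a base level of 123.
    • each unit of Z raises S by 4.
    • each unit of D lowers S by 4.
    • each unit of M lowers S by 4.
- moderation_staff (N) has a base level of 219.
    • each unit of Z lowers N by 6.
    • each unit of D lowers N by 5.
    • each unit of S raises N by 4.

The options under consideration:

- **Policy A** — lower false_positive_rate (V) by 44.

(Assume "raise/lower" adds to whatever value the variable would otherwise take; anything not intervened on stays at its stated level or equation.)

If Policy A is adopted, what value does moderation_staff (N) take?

Policy A (V − 44):
  V = 26 − 44 = -18
  Z = 124
  D = 162 − 2·(-18) + 5·124 = 818
  M = 3 + 4·124 − 3·818 = -1955
  S = 123 + 4·124 − 4·818 − 4·(-1955) = 5167
  N = 219 − 6·124 − 5·818 + 4·5167 = 16053

16053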